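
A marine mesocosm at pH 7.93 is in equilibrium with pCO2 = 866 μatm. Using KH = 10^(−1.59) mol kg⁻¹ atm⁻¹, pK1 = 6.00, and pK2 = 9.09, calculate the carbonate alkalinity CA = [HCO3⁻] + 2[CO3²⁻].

[CO2*] = KH · pCO2 = 10^(−1.59) × 866×10^-6 = 2.226×10^-5 mol/kg
α₀ = 1/(1 + K1/[H⁺] + K1K2/[H⁺]²) = 1/(1 + 10^+1.93 + 10^+0.77) = 0.01087
DIC = [CO2*]/α₀ = 2.226×10^-5 / 0.01087 = 2.048 mmol/kg
CA = (α₁ + 2α₂)·DIC = (0.9251 + 2×0.06400) × 2.048 = 2.16 mmol/kg

CA = 2.16 mmol/kg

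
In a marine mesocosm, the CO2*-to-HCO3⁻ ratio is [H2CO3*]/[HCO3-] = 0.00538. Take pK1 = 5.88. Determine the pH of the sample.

pH = 8.15

From K1 = [H⁺][HCO3-]/[H2CO3*]:  pH = pK1 − log₁₀([H2CO3*]/[HCO3-])
log₁₀(0.00538) = -2.269
pH = 5.88 − (-2.269) = 8.15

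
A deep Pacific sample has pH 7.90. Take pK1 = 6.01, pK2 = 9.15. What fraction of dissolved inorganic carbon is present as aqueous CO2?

α₀ = 0.0120

α₀ = 1 / (1 + K1/[H⁺] + K1K2/[H⁺]²) = 1 / (1 + 10^+1.89 + 10^+0.64)
   = 1 / (1 + 77.625 + 4.3652) = 1/82.990 = 0.01205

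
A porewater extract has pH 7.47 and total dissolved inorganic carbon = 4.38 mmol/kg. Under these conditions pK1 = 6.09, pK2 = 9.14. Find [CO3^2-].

α₂ = 1 / (1 + [H⁺]/K2 + [H⁺]²/(K1K2)) = 1 / (1 + 10^+1.67 + 10^+0.29)
   = 1 / (1 + 46.774 + 1.9498) = 1/49.723 = 0.02011
[CO3²⁻] = α₂ × DIC = 0.02011 × 4.38 = 0.0881 mmol/kg

[CO3²⁻] = 0.0881 mmol/kg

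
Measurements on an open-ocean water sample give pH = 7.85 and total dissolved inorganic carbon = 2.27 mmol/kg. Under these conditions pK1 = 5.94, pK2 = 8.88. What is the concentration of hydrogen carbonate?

α₁ = 1 / (1 + [H⁺]/K1 + K2/[H⁺]) = 1 / (1 + 10^-1.91 + 10^-1.03)
   = 1 / (1 + 0.012303 + 0.093325) = 1/1.1056 = 0.9045
[HCO3⁻] = α₁ × DIC = 0.9045 × 2.27 = 2.05 mmol/kg

[HCO3⁻] = 2.05 mmol/kg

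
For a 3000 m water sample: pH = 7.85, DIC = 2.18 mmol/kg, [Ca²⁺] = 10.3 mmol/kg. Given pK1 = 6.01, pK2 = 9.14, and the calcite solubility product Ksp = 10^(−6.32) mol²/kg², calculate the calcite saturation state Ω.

Ω = 2.26

α₂ = 1 / (1 + [H⁺]/K2 + [H⁺]²/(K1K2)) = 1 / (1 + 10^+1.29 + 10^-0.55)
   = 1 / (1 + 19.498 + 0.28184) = 1/20.780 = 0.04812
[CO3²⁻] = α₂ × DIC = 0.04812 × 2.18 = 0.1049 mmol/kg
Ksp = 10^(−6.32) = 4.786×10^-7
Ω = [Ca²⁺][CO3²⁻]/Ksp = (10.3×10^-3)(1.049×10^-4) / 4.786×10^-7 = 2.26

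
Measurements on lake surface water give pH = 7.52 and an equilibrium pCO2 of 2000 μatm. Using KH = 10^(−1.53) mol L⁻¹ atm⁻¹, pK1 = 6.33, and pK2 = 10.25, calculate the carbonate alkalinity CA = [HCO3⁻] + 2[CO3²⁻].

[CO2*] = KH · pCO2 = 10^(−1.53) × 2000×10^-6 = 5.902×10^-5 mol/L
α₀ = 1/(1 + K1/[H⁺] + K1K2/[H⁺]²) = 1/(1 + 10^+1.19 + 10^-1.54) = 0.06054
DIC = [CO2*]/α₀ = 5.902×10^-5 / 0.06054 = 0.9749 mmol/L
CA = (α₁ + 2α₂)·DIC = (0.9377 + 2×0.001746) × 0.9749 = 0.918 mmol/L

CA = 0.918 mmol/L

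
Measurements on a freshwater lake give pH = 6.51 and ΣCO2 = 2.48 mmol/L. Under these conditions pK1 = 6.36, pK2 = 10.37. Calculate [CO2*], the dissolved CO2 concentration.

α₀ = 1 / (1 + K1/[H⁺] + K1K2/[H⁺]²) = 1 / (1 + 10^+0.15 + 10^-3.71)
   = 1 / (1 + 1.4125 + 0.00019498) = 1/2.4127 = 0.4145
[CO2*] = α₀ × DIC = 0.4145 × 2.48 = 1.03 mmol/L

[CO2*] = 1.03 mmol/L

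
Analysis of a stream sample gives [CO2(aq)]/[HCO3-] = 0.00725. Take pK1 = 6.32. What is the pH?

pH = 8.46

From K1 = [H⁺][HCO3-]/[CO2(aq)]:  pH = pK1 − log₁₀([CO2(aq)]/[HCO3-])
log₁₀(0.00725) = -2.140
pH = 6.32 − (-2.140) = 8.46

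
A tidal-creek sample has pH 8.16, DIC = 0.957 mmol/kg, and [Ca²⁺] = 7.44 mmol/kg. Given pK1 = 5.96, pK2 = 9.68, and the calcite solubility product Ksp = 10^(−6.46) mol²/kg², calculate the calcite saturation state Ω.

α₂ = 1 / (1 + [H⁺]/K2 + [H⁺]²/(K1K2)) = 1 / (1 + 10^+1.52 + 10^-0.68)
   = 1 / (1 + 33.113 + 0.20893) = 1/34.322 = 0.02914
[CO3²⁻] = α₂ × DIC = 0.02914 × 0.957 = 0.02788 mmol/kg
Ksp = 10^(−6.46) = 3.467×10^-7
Ω = [Ca²⁺][CO3²⁻]/Ksp = (7.44×10^-3)(2.788×10^-5) / 3.467×10^-7 = 0.598

Ω = 0.598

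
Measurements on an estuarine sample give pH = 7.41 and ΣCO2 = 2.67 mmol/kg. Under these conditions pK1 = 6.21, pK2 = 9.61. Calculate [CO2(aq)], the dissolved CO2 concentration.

α₀ = 1 / (1 + K1/[H⁺] + K1K2/[H⁺]²) = 1 / (1 + 10^+1.20 + 10^-1.00)
   = 1 / (1 + 15.849 + 0.10000) = 1/16.949 = 0.05900
[CO2*] = α₀ × DIC = 0.05900 × 2.67 = 0.158 mmol/kg

[CO2*] = 0.158 mmol/kg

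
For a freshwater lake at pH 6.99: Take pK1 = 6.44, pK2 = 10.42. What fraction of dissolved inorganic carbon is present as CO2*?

α₀ = 0.220

α₀ = 1 / (1 + K1/[H⁺] + K1K2/[H⁺]²) = 1 / (1 + 10^+0.55 + 10^-2.88)
   = 1 / (1 + 3.5481 + 0.0013183) = 1/4.5495 = 0.2198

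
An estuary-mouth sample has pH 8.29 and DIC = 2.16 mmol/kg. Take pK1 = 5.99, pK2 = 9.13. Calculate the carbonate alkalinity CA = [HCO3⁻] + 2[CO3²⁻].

CA = 2.42 mmol/kg

CA = [HCO3⁻] + 2[CO3²⁻] = (α₁ + 2α₂)·DIC
At pH 8.29: [H⁺]/K1 = 10^-2.30 = 0.0050119, K2/[H⁺] = 10^-0.84 = 0.14454
α₁ = 1/(1 + 0.0050119 + 0.14454) = 1/1.1496 = 0.8699; α₂ = α₁·K2/[H⁺] = 0.1257
α₁ + 2α₂ = 1.1214
CA = 1.1214 × 2.16 = 2.42 mmol/kg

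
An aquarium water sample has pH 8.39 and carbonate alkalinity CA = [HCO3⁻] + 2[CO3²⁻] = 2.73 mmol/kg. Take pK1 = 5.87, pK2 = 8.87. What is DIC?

CA = [HCO3⁻] + 2[CO3²⁻] = (α₁ + 2α₂)·DIC
At pH 8.39: [H⁺]/K1 = 10^-2.52 = 0.0030200, K2/[H⁺] = 10^-0.48 = 0.33113
α₁ = 1/(1 + 0.0030200 + 0.33113) = 1/1.3342 = 0.7495; α₂ = α₁·K2/[H⁺] = 0.2482
α₁ + 2α₂ = 1.2459
DIC = CA / (α₁ + 2α₂) = 2.73 / 1.2459 = 2.19 mmol/kg

DIC = 2.19 mmol/kg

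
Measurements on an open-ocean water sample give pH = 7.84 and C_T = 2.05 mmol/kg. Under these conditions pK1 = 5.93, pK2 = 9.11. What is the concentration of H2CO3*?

[CO2*] = 0.0237 mmol/kg

α₀ = 1 / (1 + K1/[H⁺] + K1K2/[H⁺]²) = 1 / (1 + 10^+1.91 + 10^+0.64)
   = 1 / (1 + 81.283 + 4.3652) = 1/86.648 = 0.01154
[CO2*] = α₀ × DIC = 0.01154 × 2.05 = 0.0237 mmol/kg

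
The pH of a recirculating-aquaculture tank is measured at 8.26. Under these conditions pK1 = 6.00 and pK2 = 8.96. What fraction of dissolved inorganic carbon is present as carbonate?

α₂ = 1 / (1 + [H⁺]/K2 + [H⁺]²/(K1K2)) = 1 / (1 + 10^+0.70 + 10^-1.56)
   = 1 / (1 + 5.0119 + 0.027542) = 1/6.0394 = 0.1656

α₂ = 0.166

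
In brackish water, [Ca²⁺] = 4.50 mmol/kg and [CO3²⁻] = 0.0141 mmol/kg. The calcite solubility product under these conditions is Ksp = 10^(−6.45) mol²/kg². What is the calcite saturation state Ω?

Ω = 0.179

Ksp = 10^(−6.45) = 3.548×10^-7
Ω = [Ca²⁺][CO3²⁻]/Ksp = (4.50×10^-3)(0.0141×10^-3) / 3.548×10^-7 = 0.179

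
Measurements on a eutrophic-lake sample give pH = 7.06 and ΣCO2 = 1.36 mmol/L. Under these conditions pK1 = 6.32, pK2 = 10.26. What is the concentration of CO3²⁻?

α₂ = 1 / (1 + [H⁺]/K2 + [H⁺]²/(K1K2)) = 1 / (1 + 10^+3.20 + 10^+2.46)
   = 1 / (1 + 1584.9 + 288.40) = 1/1874.3 = 0.0005335
[CO3²⁻] = α₂ × DIC = 0.0005335 × 1.36 = 0.000726 mmol/L = 0.726 μmol/L

[CO3²⁻] = 0.726 μmol/L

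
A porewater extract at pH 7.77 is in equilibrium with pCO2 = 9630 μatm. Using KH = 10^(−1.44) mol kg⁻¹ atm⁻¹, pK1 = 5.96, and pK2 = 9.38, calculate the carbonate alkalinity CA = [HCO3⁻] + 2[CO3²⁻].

CA = 23.7 mmol/kg

[CO2*] = KH · pCO2 = 10^(−1.44) × 9630×10^-6 = 3.496×10^-4 mol/kg
α₀ = 1/(1 + K1/[H⁺] + K1K2/[H⁺]²) = 1/(1 + 10^+1.81 + 10^+0.20) = 0.01489
DIC = [CO2*]/α₀ = 3.496×10^-4 / 0.01489 = 23.48 mmol/kg
CA = (α₁ + 2α₂)·DIC = (0.9615 + 2×0.02360) × 23.48 = 23.7 mmol/kg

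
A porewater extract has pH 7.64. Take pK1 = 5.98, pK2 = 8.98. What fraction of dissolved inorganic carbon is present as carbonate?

α₂ = 1 / (1 + [H⁺]/K2 + [H⁺]²/(K1K2)) = 1 / (1 + 10^+1.34 + 10^-0.32)
   = 1 / (1 + 21.878 + 0.47863) = 1/23.356 = 0.04282

α₂ = 0.0428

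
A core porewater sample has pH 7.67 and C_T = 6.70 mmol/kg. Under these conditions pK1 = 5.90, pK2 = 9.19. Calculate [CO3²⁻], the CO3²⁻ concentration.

[CO3²⁻] = 0.193 mmol/kg

α₂ = 1 / (1 + [H⁺]/K2 + [H⁺]²/(K1K2)) = 1 / (1 + 10^+1.52 + 10^-0.25)
   = 1 / (1 + 33.113 + 0.56234) = 1/34.675 = 0.02884
[CO3²⁻] = α₂ × DIC = 0.02884 × 6.70 = 0.193 mmol/kg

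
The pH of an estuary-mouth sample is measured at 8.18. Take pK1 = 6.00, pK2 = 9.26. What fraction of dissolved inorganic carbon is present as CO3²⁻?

α₂ = 0.0763

α₂ = 1 / (1 + [H⁺]/K2 + [H⁺]²/(K1K2)) = 1 / (1 + 10^+1.08 + 10^-1.10)
   = 1 / (1 + 12.023 + 0.079433) = 1/13.102 = 0.07632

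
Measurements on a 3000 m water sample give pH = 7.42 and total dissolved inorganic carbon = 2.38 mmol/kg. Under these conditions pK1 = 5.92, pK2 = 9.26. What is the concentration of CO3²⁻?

[CO3²⁻] = 0.0329 mmol/kg

α₂ = 1 / (1 + [H⁺]/K2 + [H⁺]²/(K1K2)) = 1 / (1 + 10^+1.84 + 10^+0.34)
   = 1 / (1 + 69.183 + 2.1878) = 1/72.371 = 0.01382
[CO3²⁻] = α₂ × DIC = 0.01382 × 2.38 = 0.0329 mmol/kg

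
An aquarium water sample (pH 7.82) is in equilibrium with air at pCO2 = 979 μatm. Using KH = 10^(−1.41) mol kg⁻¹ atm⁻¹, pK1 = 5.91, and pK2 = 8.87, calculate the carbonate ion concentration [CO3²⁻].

[CO2*] = KH · pCO2 = 10^(−1.41) × 979×10^-6 = 3.809×10^-5 mol/kg
α₀ = 1/(1 + K1/[H⁺] + K1K2/[H⁺]²) = 1/(1 + 10^+1.91 + 10^+0.86) = 0.01117
DIC = [CO2*]/α₀ = 3.809×10^-5 / 0.01117 = 3.410 mmol/kg
[CO3²⁻] = α₂·DIC; α₂ = 0.08092, so [CO3²⁻] = 0.08092 × 3.410 = 0.276 mmol/kg

[CO3²⁻] = 0.276 mmol/kg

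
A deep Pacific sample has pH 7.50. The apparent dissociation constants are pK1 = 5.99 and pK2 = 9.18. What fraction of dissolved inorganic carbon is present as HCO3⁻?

α₁ = 1 / (1 + [H⁺]/K1 + K2/[H⁺]) = 1 / (1 + 10^-1.51 + 10^-1.68)
   = 1 / (1 + 0.030903 + 0.020893) = 1/1.0518 = 0.9508

α₁ = 0.951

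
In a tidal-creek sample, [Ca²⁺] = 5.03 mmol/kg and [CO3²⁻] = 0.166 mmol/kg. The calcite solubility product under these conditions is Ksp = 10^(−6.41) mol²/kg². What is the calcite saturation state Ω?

Ksp = 10^(−6.41) = 3.890×10^-7
Ω = [Ca²⁺][CO3²⁻]/Ksp = (5.03×10^-3)(0.166×10^-3) / 3.890×10^-7 = 2.15

Ω = 2.15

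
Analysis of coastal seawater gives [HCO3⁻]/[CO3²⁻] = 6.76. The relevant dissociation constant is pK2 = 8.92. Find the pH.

pH = 8.09

From K2 = [H⁺][CO3²⁻]/[HCO3⁻]:  pH = pK2 − log₁₀([HCO3⁻]/[CO3²⁻])
log₁₀(6.76) = +0.830
pH = 8.92 − (+0.830) = 8.09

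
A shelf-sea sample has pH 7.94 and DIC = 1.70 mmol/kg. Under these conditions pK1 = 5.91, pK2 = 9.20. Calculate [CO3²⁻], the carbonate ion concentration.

[CO3²⁻] = 0.0878 mmol/kg

α₂ = 1 / (1 + [H⁺]/K2 + [H⁺]²/(K1K2)) = 1 / (1 + 10^+1.26 + 10^-0.77)
   = 1 / (1 + 18.197 + 0.16982) = 1/19.367 = 0.05163
[CO3²⁻] = α₂ × DIC = 0.05163 × 1.70 = 0.0878 mmol/kg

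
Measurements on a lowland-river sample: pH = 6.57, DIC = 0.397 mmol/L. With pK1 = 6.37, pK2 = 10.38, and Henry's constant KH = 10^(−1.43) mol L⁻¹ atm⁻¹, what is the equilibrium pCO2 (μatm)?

pCO2 = 4130 μatm

α₀ = 1 / (1 + K1/[H⁺] + K1K2/[H⁺]²) = 1 / (1 + 10^+0.20 + 10^-3.61)
   = 1 / (1 + 1.5849 + 0.00024547) = 1/2.5851 = 0.3868
[CO2*] = α₀ × DIC = 0.3868 × 0.397 = 0.1536 mmol/L
pCO2 = [CO2*]/KH = 1.536×10^-4 / 3.715×10^-2 = 4130 μatm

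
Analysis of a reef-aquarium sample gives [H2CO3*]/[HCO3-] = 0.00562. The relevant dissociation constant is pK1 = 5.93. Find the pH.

pH = 8.18

From K1 = [H⁺][HCO3-]/[H2CO3*]:  pH = pK1 − log₁₀([H2CO3*]/[HCO3-])
log₁₀(0.00562) = -2.250
pH = 5.93 − (-2.250) = 8.18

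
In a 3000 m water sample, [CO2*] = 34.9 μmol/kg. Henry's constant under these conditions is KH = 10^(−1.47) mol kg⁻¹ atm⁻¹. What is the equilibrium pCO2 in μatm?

KH = 10^(−1.47) = 3.388×10^-2 mol kg⁻¹ atm⁻¹
pCO2 = [CO2*]/KH = 34.9×10^-6 / 3.388×10^-2 = 1.03×10^-3 atm = 1030 μatm

pCO2 = 1030 μatm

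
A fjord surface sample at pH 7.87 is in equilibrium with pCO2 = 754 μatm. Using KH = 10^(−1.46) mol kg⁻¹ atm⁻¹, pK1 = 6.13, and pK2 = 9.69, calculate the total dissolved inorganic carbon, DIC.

DIC = 1.48 mmol/kg

[CO2*] = KH · pCO2 = 10^(−1.46) × 754×10^-6 = 2.614×10^-5 mol/kg
α₀ = 1/(1 + K1/[H⁺] + K1K2/[H⁺]²) = 1/(1 + 10^+1.74 + 10^-0.08) = 0.01761
DIC = [CO2*]/α₀ = 2.614×10^-5 / 0.01761 = 1.48 mmol/kg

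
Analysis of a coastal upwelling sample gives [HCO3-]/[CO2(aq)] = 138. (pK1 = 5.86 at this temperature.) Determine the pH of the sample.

From K1 = [H⁺][HCO3-]/[CO2(aq)]:  pH = pK1 + log₁₀([HCO3-]/[CO2(aq)])
log₁₀(138) = +2.140
pH = 5.86 + (+2.140) = 8.00

pH = 8.00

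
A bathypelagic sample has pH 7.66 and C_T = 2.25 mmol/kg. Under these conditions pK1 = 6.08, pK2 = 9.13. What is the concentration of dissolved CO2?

[CO2*] = 0.0558 mmol/kg

α₀ = 1 / (1 + K1/[H⁺] + K1K2/[H⁺]²) = 1 / (1 + 10^+1.58 + 10^+0.11)
   = 1 / (1 + 38.019 + 1.2882) = 1/40.307 = 0.02481
[CO2*] = α₀ × DIC = 0.02481 × 2.25 = 0.0558 mmol/kg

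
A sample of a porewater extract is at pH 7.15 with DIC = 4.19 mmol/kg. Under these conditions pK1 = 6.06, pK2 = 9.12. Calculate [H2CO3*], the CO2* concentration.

α₀ = 1 / (1 + K1/[H⁺] + K1K2/[H⁺]²) = 1 / (1 + 10^+1.09 + 10^-0.88)
   = 1 / (1 + 12.303 + 0.13183) = 1/13.435 = 0.07444
[CO2*] = α₀ × DIC = 0.07444 × 4.19 = 0.312 mmol/kg

[CO2*] = 0.312 mmol/kg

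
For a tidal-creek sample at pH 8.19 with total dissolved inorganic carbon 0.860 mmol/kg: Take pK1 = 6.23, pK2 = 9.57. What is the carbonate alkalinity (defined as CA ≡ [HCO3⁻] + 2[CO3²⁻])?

CA = 0.885 mmol/kg

CA = [HCO3⁻] + 2[CO3²⁻] = (α₁ + 2α₂)·DIC
At pH 8.19: [H⁺]/K1 = 10^-1.96 = 0.010965, K2/[H⁺] = 10^-1.38 = 0.041687
α₁ = 1/(1 + 0.010965 + 0.041687) = 1/1.0527 = 0.9500; α₂ = α₁·K2/[H⁺] = 0.03960
α₁ + 2α₂ = 1.0292
CA = 1.0292 × 0.860 = 0.885 mmol/kg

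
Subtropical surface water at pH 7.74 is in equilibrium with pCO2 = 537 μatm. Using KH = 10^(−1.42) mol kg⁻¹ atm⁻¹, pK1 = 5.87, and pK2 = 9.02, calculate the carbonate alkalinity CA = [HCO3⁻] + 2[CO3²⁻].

[CO2*] = KH · pCO2 = 10^(−1.42) × 537×10^-6 = 2.042×10^-5 mol/kg
α₀ = 1/(1 + K1/[H⁺] + K1K2/[H⁺]²) = 1/(1 + 10^+1.87 + 10^+0.59) = 0.01265
DIC = [CO2*]/α₀ = 2.042×10^-5 / 0.01265 = 1.613 mmol/kg
CA = (α₁ + 2α₂)·DIC = (0.9381 + 2×0.04923) × 1.613 = 1.67 mmol/kg

CA = 1.67 mmol/kg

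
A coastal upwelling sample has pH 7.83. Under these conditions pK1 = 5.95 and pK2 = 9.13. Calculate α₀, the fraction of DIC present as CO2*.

α₀ = 1 / (1 + K1/[H⁺] + K1K2/[H⁺]²) = 1 / (1 + 10^+1.88 + 10^+0.58)
   = 1 / (1 + 75.858 + 3.8019) = 1/80.660 = 0.01240

α₀ = 0.0124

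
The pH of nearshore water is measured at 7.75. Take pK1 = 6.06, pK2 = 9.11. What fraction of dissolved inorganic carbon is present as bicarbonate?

α₁ = 0.940

α₁ = 1 / (1 + [H⁺]/K1 + K2/[H⁺]) = 1 / (1 + 10^-1.69 + 10^-1.36)
   = 1 / (1 + 0.020417 + 0.043652) = 1/1.0641 = 0.9398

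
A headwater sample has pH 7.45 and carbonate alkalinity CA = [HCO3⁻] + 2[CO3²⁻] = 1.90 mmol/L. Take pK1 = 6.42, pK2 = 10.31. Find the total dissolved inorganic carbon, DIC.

CA = [HCO3⁻] + 2[CO3²⁻] = (α₁ + 2α₂)·DIC
At pH 7.45: [H⁺]/K1 = 10^-1.03 = 0.093325, K2/[H⁺] = 10^-2.86 = 0.0013804
α₁ = 1/(1 + 0.093325 + 0.0013804) = 1/1.0947 = 0.9135; α₂ = α₁·K2/[H⁺] = 0.001261
α₁ + 2α₂ = 0.9160
DIC = CA / (α₁ + 2α₂) = 1.90 / 0.9160 = 2.07 mmol/L

DIC = 2.07 mmol/L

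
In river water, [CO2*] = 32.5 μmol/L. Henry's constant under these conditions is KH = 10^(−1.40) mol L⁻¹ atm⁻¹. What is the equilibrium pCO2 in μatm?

KH = 10^(−1.40) = 3.981×10^-2 mol L⁻¹ atm⁻¹
pCO2 = [CO2*]/KH = 32.5×10^-6 / 3.981×10^-2 = 8.16×10^-4 atm = 816 μatm

pCO2 = 816 μatm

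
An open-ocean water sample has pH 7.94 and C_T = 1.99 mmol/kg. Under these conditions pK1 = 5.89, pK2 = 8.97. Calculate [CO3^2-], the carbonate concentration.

[CO3²⁻] = 0.168 mmol/kg

α₂ = 1 / (1 + [H⁺]/K2 + [H⁺]²/(K1K2)) = 1 / (1 + 10^+1.03 + 10^-1.02)
   = 1 / (1 + 10.715 + 0.095499) = 1/11.811 = 0.08467
[CO3²⁻] = α₂ × DIC = 0.08467 × 1.99 = 0.168 mmol/kg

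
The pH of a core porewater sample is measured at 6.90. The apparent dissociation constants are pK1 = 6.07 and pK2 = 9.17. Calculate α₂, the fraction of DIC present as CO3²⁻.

α₂ = 0.00466

α₂ = 1 / (1 + [H⁺]/K2 + [H⁺]²/(K1K2)) = 1 / (1 + 10^+2.27 + 10^+1.44)
   = 1 / (1 + 186.21 + 27.542) = 1/214.75 = 0.004657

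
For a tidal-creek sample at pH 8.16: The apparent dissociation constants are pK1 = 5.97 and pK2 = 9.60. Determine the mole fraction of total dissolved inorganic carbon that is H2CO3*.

α₀ = 0.00619

α₀ = 1 / (1 + K1/[H⁺] + K1K2/[H⁺]²) = 1 / (1 + 10^+2.19 + 10^+0.75)
   = 1 / (1 + 154.88 + 5.6234) = 1/161.51 = 0.006192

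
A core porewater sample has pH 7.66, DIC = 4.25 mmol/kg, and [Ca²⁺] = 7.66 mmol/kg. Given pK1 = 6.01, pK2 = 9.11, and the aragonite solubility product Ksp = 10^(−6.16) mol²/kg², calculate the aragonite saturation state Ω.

α₂ = 1 / (1 + [H⁺]/K2 + [H⁺]²/(K1K2)) = 1 / (1 + 10^+1.45 + 10^-0.20)
   = 1 / (1 + 28.184 + 0.63096) = 1/29.815 = 0.03354
[CO3²⁻] = α₂ × DIC = 0.03354 × 4.25 = 0.1425 mmol/kg
Ksp = 10^(−6.16) = 6.918×10^-7
Ω = [Ca²⁺][CO3²⁻]/Ksp = (7.66×10^-3)(1.425×10^-4) / 6.918×10^-7 = 1.58

Ω = 1.58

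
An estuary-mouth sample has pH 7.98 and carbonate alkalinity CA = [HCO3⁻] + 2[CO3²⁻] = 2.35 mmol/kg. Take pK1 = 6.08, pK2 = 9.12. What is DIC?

DIC = 2.23 mmol/kg

CA = [HCO3⁻] + 2[CO3²⁻] = (α₁ + 2α₂)·DIC
At pH 7.98: [H⁺]/K1 = 10^-1.90 = 0.012589, K2/[H⁺] = 10^-1.14 = 0.072444
α₁ = 1/(1 + 0.012589 + 0.072444) = 1/1.0850 = 0.9216; α₂ = α₁·K2/[H⁺] = 0.06677
α₁ + 2α₂ = 1.0552
DIC = CA / (α₁ + 2α₂) = 2.35 / 1.0552 = 2.23 mmol/kg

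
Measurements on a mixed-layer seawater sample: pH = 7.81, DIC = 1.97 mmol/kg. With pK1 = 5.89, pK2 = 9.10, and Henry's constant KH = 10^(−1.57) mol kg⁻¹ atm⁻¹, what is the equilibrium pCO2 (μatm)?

pCO2 = 828 μatm

α₀ = 1 / (1 + K1/[H⁺] + K1K2/[H⁺]²) = 1 / (1 + 10^+1.92 + 10^+0.63)
   = 1 / (1 + 83.176 + 4.2658) = 1/88.442 = 0.01131
[CO2*] = α₀ × DIC = 0.01131 × 1.97 = 0.02227 mmol/kg
pCO2 = [CO2*]/KH = 2.227×10^-5 / 2.692×10^-2 = 828 μatm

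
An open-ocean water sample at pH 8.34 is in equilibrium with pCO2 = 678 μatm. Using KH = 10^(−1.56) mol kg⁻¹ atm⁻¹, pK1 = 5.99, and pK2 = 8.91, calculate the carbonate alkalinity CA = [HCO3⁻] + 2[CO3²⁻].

[CO2*] = KH · pCO2 = 10^(−1.56) × 678×10^-6 = 1.867×10^-5 mol/kg
α₀ = 1/(1 + K1/[H⁺] + K1K2/[H⁺]²) = 1/(1 + 10^+2.35 + 10^+1.78) = 0.003507
DIC = [CO2*]/α₀ = 1.867×10^-5 / 0.003507 = 5.324 mmol/kg
CA = (α₁ + 2α₂)·DIC = (0.7852 + 2×0.2113) × 5.324 = 6.43 mmol/kg

CA = 6.43 mmol/kg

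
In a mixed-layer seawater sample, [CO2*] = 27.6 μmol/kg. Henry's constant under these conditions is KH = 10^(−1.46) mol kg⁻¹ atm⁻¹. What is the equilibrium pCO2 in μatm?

KH = 10^(−1.46) = 3.467×10^-2 mol kg⁻¹ atm⁻¹
pCO2 = [CO2*]/KH = 27.6×10^-6 / 3.467×10^-2 = 7.96×10^-4 atm = 796 μatm

pCO2 = 796 μatm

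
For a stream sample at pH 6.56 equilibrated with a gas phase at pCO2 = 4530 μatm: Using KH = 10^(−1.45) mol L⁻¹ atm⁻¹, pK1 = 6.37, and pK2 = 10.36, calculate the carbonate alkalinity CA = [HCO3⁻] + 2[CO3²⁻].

[CO2*] = KH · pCO2 = 10^(−1.45) × 4530×10^-6 = 1.607×10^-4 mol/L
α₀ = 1/(1 + K1/[H⁺] + K1K2/[H⁺]²) = 1/(1 + 10^+0.19 + 10^-3.61) = 0.3923
DIC = [CO2*]/α₀ = 1.607×10^-4 / 0.3923 = 0.4097 mmol/L
CA = (α₁ + 2α₂)·DIC = (0.6076 + 2×9.630×10^-5) × 0.4097 = 0.249 mmol/L

CA = 0.249 mmol/L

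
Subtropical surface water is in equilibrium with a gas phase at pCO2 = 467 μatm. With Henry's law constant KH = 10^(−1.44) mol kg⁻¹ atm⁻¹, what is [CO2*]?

KH = 10^(−1.44) = 3.631×10^-2 mol kg⁻¹ atm⁻¹
[CO2*] = KH · pCO2 = 3.631×10^-2 × 467×10^-6 atm = 1.70×10^-5 mol/kg

[CO2*] = 17.0 μmol/kg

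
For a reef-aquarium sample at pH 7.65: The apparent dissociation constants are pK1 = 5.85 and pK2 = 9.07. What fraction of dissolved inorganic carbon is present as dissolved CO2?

α₀ = 1 / (1 + K1/[H⁺] + K1K2/[H⁺]²) = 1 / (1 + 10^+1.80 + 10^+0.38)
   = 1 / (1 + 63.096 + 2.3988) = 1/66.495 = 0.01504

α₀ = 0.0150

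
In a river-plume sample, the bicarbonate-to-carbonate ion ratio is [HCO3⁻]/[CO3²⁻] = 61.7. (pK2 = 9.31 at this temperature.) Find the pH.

pH = 7.52

From K2 = [H⁺][CO3²⁻]/[HCO3⁻]:  pH = pK2 − log₁₀([HCO3⁻]/[CO3²⁻])
log₁₀(61.7) = +1.790
pH = 9.31 − (+1.790) = 7.52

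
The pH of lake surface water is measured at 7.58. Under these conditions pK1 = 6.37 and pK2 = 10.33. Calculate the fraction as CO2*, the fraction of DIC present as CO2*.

α₀ = 1 / (1 + K1/[H⁺] + K1K2/[H⁺]²) = 1 / (1 + 10^+1.21 + 10^-1.54)
   = 1 / (1 + 16.218 + 0.028840) = 1/17.247 = 0.05798

α₀ = 0.0580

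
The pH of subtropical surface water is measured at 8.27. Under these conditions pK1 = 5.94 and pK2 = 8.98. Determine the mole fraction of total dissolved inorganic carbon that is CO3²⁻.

α₂ = 0.163

α₂ = 1 / (1 + [H⁺]/K2 + [H⁺]²/(K1K2)) = 1 / (1 + 10^+0.71 + 10^-1.62)
   = 1 / (1 + 5.1286 + 0.023988) = 1/6.1526 = 0.1625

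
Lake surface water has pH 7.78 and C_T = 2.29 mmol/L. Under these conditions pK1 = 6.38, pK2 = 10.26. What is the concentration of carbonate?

[CO3²⁻] = 7.27 μmol/L

α₂ = 1 / (1 + [H⁺]/K2 + [H⁺]²/(K1K2)) = 1 / (1 + 10^+2.48 + 10^+1.08)
   = 1 / (1 + 302.00 + 12.023) = 1/315.02 = 0.003174
[CO3²⁻] = α₂ × DIC = 0.003174 × 2.29 = 0.00727 mmol/L = 7.27 μmol/L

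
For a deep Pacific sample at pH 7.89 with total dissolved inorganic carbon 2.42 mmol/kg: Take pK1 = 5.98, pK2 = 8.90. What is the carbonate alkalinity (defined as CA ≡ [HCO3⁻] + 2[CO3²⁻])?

CA = 2.61 mmol/kg

CA = [HCO3⁻] + 2[CO3²⁻] = (α₁ + 2α₂)·DIC
At pH 7.89: [H⁺]/K1 = 10^-1.91 = 0.012303, K2/[H⁺] = 10^-1.01 = 0.097724
α₁ = 1/(1 + 0.012303 + 0.097724) = 1/1.1100 = 0.9009; α₂ = α₁·K2/[H⁺] = 0.08804
α₁ + 2α₂ = 1.0770
CA = 1.0770 × 2.42 = 2.61 mmol/kg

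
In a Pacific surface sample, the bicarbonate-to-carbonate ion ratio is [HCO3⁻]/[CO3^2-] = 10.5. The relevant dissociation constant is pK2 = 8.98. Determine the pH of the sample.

pH = 7.96

From K2 = [H⁺][CO3^2-]/[HCO3⁻]:  pH = pK2 − log₁₀([HCO3⁻]/[CO3^2-])
log₁₀(10.5) = +1.021
pH = 8.98 − (+1.021) = 7.96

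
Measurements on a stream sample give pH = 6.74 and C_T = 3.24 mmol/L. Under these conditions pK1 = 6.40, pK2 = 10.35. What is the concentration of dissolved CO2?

[CO2*] = 1.02 mmol/L

α₀ = 1 / (1 + K1/[H⁺] + K1K2/[H⁺]²) = 1 / (1 + 10^+0.34 + 10^-3.27)
   = 1 / (1 + 2.1878 + 0.00053703) = 1/3.1883 = 0.3136
[CO2*] = α₀ × DIC = 0.3136 × 3.24 = 1.02 mmol/L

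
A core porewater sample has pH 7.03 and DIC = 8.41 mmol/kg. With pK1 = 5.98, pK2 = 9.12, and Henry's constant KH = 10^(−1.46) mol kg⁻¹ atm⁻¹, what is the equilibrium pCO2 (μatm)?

pCO2 = 1.97×10^4 μatm

α₀ = 1 / (1 + K1/[H⁺] + K1K2/[H⁺]²) = 1 / (1 + 10^+1.05 + 10^-1.04)
   = 1 / (1 + 11.220 + 0.091201) = 1/12.311 = 0.08123
[CO2*] = α₀ × DIC = 0.08123 × 8.41 = 0.6831 mmol/kg
pCO2 = [CO2*]/KH = 6.831×10^-4 / 3.467×10^-2 = 1.97×10^4 μatm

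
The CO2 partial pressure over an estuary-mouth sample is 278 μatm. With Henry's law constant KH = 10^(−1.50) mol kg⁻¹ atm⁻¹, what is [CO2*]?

[CO2*] = 8.79 μmol/kg

KH = 10^(−1.50) = 3.162×10^-2 mol kg⁻¹ atm⁻¹
[CO2*] = KH · pCO2 = 3.162×10^-2 × 278×10^-6 atm = 8.79×10^-6 mol/kg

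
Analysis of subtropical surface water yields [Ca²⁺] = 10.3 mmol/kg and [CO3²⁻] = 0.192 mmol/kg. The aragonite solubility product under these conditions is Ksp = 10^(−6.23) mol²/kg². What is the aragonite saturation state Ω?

Ksp = 10^(−6.23) = 5.888×10^-7
Ω = [Ca²⁺][CO3²⁻]/Ksp = (10.3×10^-3)(0.192×10^-3) / 5.888×10^-7 = 3.36

Ω = 3.36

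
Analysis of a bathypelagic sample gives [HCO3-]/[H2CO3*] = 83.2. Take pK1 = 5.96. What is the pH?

From K1 = [H⁺][HCO3-]/[H2CO3*]:  pH = pK1 + log₁₀([HCO3-]/[H2CO3*])
log₁₀(83.2) = +1.920
pH = 5.96 + (+1.920) = 7.88

pH = 7.88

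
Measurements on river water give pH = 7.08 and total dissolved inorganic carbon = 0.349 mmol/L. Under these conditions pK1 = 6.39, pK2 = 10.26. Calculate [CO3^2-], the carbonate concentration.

[CO3²⁻] = 0.191 μmol/L

α₂ = 1 / (1 + [H⁺]/K2 + [H⁺]²/(K1K2)) = 1 / (1 + 10^+3.18 + 10^+2.49)
   = 1 / (1 + 1513.6 + 309.03) = 1/1823.6 = 0.0005484
[CO3²⁻] = α₂ × DIC = 0.0005484 × 0.349 = 0.000191 mmol/L = 0.191 μmol/L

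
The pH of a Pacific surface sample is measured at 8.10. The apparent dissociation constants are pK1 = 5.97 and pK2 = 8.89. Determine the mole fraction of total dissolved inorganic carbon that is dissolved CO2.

α₀ = 1 / (1 + K1/[H⁺] + K1K2/[H⁺]²) = 1 / (1 + 10^+2.13 + 10^+1.34)
   = 1 / (1 + 134.90 + 21.878) = 1/157.77 = 0.006338

α₀ = 0.00634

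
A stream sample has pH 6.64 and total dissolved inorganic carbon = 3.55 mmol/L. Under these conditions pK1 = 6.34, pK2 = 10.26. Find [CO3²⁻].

[CO3²⁻] = 0.567 μmol/L

α₂ = 1 / (1 + [H⁺]/K2 + [H⁺]²/(K1K2)) = 1 / (1 + 10^+3.62 + 10^+3.32)
   = 1 / (1 + 4168.7 + 2089.3) = 1/6259.0 = 0.0001598
[CO3²⁻] = α₂ × DIC = 0.0001598 × 3.55 = 0.000567 mmol/L = 0.567 μmol/L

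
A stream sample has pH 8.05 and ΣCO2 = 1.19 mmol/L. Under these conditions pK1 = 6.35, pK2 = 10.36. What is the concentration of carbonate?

[CO3²⁻] = 5.69 μmol/L

α₂ = 1 / (1 + [H⁺]/K2 + [H⁺]²/(K1K2)) = 1 / (1 + 10^+2.31 + 10^+0.61)
   = 1 / (1 + 204.17 + 4.0738) = 1/209.25 = 0.004779
[CO3²⁻] = α₂ × DIC = 0.004779 × 1.19 = 0.00569 mmol/L = 5.69 μmol/L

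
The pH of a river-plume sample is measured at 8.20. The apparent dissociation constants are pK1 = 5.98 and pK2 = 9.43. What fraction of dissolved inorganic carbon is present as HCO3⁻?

α₁ = 1 / (1 + [H⁺]/K1 + K2/[H⁺]) = 1 / (1 + 10^-2.22 + 10^-1.23)
   = 1 / (1 + 0.0060256 + 0.058884) = 1/1.0649 = 0.9390

α₁ = 0.939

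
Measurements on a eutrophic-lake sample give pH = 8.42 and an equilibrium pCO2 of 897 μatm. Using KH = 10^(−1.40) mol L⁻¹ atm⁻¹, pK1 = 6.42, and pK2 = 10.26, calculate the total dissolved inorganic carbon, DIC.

[CO2*] = KH · pCO2 = 10^(−1.40) × 897×10^-6 = 3.571×10^-5 mol/L
α₀ = 1/(1 + K1/[H⁺] + K1K2/[H⁺]²) = 1/(1 + 10^+2.00 + 10^+0.16) = 0.009761
DIC = [CO2*]/α₀ = 3.571×10^-5 / 0.009761 = 3.66 mmol/L

DIC = 3.66 mmol/L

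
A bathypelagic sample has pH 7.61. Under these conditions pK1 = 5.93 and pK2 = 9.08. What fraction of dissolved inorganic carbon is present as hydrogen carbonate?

α₁ = 1 / (1 + [H⁺]/K1 + K2/[H⁺]) = 1 / (1 + 10^-1.68 + 10^-1.47)
   = 1 / (1 + 0.020893 + 0.033884) = 1/1.0548 = 0.9481

α₁ = 0.948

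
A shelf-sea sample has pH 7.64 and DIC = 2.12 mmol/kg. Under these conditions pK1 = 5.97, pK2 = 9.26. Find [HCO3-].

[HCO3⁻] = 2.03 mmol/kg

α₁ = 1 / (1 + [H⁺]/K1 + K2/[H⁺]) = 1 / (1 + 10^-1.67 + 10^-1.62)
   = 1 / (1 + 0.021380 + 0.023988) = 1/1.0454 = 0.9566
[HCO3⁻] = α₁ × DIC = 0.9566 × 2.12 = 2.03 mmol/kg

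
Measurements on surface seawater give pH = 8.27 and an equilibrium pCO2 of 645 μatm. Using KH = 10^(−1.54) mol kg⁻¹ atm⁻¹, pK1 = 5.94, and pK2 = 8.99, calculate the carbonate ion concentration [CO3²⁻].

[CO3²⁻] = 0.758 mmol/kg

[CO2*] = KH · pCO2 = 10^(−1.54) × 645×10^-6 = 1.860×10^-5 mol/kg
α₀ = 1/(1 + K1/[H⁺] + K1K2/[H⁺]²) = 1/(1 + 10^+2.33 + 10^+1.61) = 0.003913
DIC = [CO2*]/α₀ = 1.860×10^-5 / 0.003913 = 4.753 mmol/kg
[CO3²⁻] = α₂·DIC; α₂ = 0.1594, so [CO3²⁻] = 0.1594 × 4.753 = 0.758 mmol/kg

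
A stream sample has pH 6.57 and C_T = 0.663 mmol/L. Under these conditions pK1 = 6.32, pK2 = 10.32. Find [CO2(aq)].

[CO2*] = 0.239 mmol/L

α₀ = 1 / (1 + K1/[H⁺] + K1K2/[H⁺]²) = 1 / (1 + 10^+0.25 + 10^-3.50)
   = 1 / (1 + 1.7783 + 0.00031623) = 1/2.7786 = 0.3599
[CO2*] = α₀ × DIC = 0.3599 × 0.663 = 0.239 mmol/L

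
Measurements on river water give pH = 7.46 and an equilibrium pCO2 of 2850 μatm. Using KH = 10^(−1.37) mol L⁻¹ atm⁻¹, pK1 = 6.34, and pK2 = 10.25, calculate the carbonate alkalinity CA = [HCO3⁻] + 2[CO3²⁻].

[CO2*] = KH · pCO2 = 10^(−1.37) × 2850×10^-6 = 1.216×10^-4 mol/L
α₀ = 1/(1 + K1/[H⁺] + K1K2/[H⁺]²) = 1/(1 + 10^+1.12 + 10^-1.67) = 0.07040
DIC = [CO2*]/α₀ = 1.216×10^-4 / 0.07040 = 1.727 mmol/L
CA = (α₁ + 2α₂)·DIC = (0.9281 + 2×0.001505) × 1.727 = 1.61 mmol/L

CA = 1.61 mmol/L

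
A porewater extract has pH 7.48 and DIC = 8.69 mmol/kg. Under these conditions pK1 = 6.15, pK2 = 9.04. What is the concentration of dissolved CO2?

[CO2*] = 0.378 mmol/kg

α₀ = 1 / (1 + K1/[H⁺] + K1K2/[H⁺]²) = 1 / (1 + 10^+1.33 + 10^-0.23)
   = 1 / (1 + 21.380 + 0.58884) = 1/22.968 = 0.04354
[CO2*] = α₀ × DIC = 0.04354 × 8.69 = 0.378 mmol/kg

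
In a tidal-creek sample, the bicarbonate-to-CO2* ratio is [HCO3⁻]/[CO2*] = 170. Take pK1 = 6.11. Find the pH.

pH = 8.34

From K1 = [H⁺][HCO3⁻]/[CO2*]:  pH = pK1 + log₁₀([HCO3⁻]/[CO2*])
log₁₀(170) = +2.230
pH = 6.11 + (+2.230) = 8.34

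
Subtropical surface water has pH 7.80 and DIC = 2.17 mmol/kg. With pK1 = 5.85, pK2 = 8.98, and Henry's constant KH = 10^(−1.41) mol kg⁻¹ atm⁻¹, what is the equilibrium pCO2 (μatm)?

α₀ = 1 / (1 + K1/[H⁺] + K1K2/[H⁺]²) = 1 / (1 + 10^+1.95 + 10^+0.77)
   = 1 / (1 + 89.125 + 5.8884) = 1/96.014 = 0.01042
[CO2*] = α₀ × DIC = 0.01042 × 2.17 = 0.02260 mmol/kg
pCO2 = [CO2*]/KH = 2.260×10^-5 / 3.890×10^-2 = 581 μatm

pCO2 = 581 μatm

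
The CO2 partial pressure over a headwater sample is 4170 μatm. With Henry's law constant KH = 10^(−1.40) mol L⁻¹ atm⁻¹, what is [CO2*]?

[CO2*] = 166 μmol/L

KH = 10^(−1.40) = 3.981×10^-2 mol L⁻¹ atm⁻¹
[CO2*] = KH · pCO2 = 3.981×10^-2 × 4170×10^-6 atm = 1.66×10^-4 mol/L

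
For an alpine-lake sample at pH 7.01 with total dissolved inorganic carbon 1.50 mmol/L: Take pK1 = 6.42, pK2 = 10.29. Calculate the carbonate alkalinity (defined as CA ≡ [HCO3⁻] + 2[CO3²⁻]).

CA = 1.19 mmol/L

CA = [HCO3⁻] + 2[CO3²⁻] = (α₁ + 2α₂)·DIC
At pH 7.01: [H⁺]/K1 = 10^-0.59 = 0.25704, K2/[H⁺] = 10^-3.28 = 0.00052481
α₁ = 1/(1 + 0.25704 + 0.00052481) = 1/1.2576 = 0.7952; α₂ = α₁·K2/[H⁺] = 0.0004173
α₁ + 2α₂ = 0.7960
CA = 0.7960 × 1.50 = 1.19 mmol/L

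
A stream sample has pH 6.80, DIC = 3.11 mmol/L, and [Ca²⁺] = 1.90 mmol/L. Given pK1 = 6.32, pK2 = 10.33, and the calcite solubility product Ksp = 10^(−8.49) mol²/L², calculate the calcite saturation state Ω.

α₂ = 1 / (1 + [H⁺]/K2 + [H⁺]²/(K1K2)) = 1 / (1 + 10^+3.53 + 10^+3.05)
   = 1 / (1 + 3388.4 + 1122.0) = 1/4511.5 = 0.0002217
[CO3²⁻] = α₂ × DIC = 0.0002217 × 3.11 = 0.0006894 mmol/L = 0.6894 μmol/L
Ksp = 10^(−8.49) = 3.236×10^-9
Ω = [Ca²⁺][CO3²⁻]/Ksp = (1.90×10^-3)(6.894×10^-7) / 3.236×10^-9 = 0.405

Ω = 0.405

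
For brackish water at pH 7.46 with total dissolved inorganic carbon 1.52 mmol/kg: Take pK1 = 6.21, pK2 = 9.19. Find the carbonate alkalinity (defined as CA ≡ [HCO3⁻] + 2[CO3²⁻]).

CA = 1.47 mmol/kg

CA = [HCO3⁻] + 2[CO3²⁻] = (α₁ + 2α₂)·DIC
At pH 7.46: [H⁺]/K1 = 10^-1.25 = 0.056234, K2/[H⁺] = 10^-1.73 = 0.018621
α₁ = 1/(1 + 0.056234 + 0.018621) = 1/1.0749 = 0.9304; α₂ = α₁·K2/[H⁺] = 0.01732
α₁ + 2α₂ = 0.9650
CA = 0.9650 × 1.52 = 1.47 mmol/kg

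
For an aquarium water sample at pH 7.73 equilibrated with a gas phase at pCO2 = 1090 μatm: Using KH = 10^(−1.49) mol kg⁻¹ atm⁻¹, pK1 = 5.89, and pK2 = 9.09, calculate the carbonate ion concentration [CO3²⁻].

[CO3²⁻] = 0.107 mmol/kg

[CO2*] = KH · pCO2 = 10^(−1.49) × 1090×10^-6 = 3.527×10^-5 mol/kg
α₀ = 1/(1 + K1/[H⁺] + K1K2/[H⁺]²) = 1/(1 + 10^+1.84 + 10^+0.48) = 0.01366
DIC = [CO2*]/α₀ = 3.527×10^-5 / 0.01366 = 2.582 mmol/kg
[CO3²⁻] = α₂·DIC; α₂ = 0.04125, so [CO3²⁻] = 0.04125 × 2.582 = 0.107 mmol/kg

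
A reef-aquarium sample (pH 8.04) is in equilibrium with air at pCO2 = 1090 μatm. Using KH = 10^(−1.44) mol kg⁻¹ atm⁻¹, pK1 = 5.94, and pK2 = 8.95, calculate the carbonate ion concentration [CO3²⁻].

[CO3²⁻] = 0.613 mmol/kg

[CO2*] = KH · pCO2 = 10^(−1.44) × 1090×10^-6 = 3.958×10^-5 mol/kg
α₀ = 1/(1 + K1/[H⁺] + K1K2/[H⁺]²) = 1/(1 + 10^+2.10 + 10^+1.19) = 0.007023
DIC = [CO2*]/α₀ = 3.958×10^-5 / 0.007023 = 5.635 mmol/kg
[CO3²⁻] = α₂·DIC; α₂ = 0.1088, so [CO3²⁻] = 0.1088 × 5.635 = 0.613 mmol/kg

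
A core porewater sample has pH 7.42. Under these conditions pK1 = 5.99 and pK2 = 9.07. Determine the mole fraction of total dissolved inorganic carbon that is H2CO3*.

α₀ = 0.0351

α₀ = 1 / (1 + K1/[H⁺] + K1K2/[H⁺]²) = 1 / (1 + 10^+1.43 + 10^-0.22)
   = 1 / (1 + 26.915 + 0.60256) = 1/28.518 = 0.03507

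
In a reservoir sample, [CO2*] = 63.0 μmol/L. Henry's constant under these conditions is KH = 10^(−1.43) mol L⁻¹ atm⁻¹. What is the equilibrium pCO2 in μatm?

pCO2 = 1700 μatm

KH = 10^(−1.43) = 3.715×10^-2 mol L⁻¹ atm⁻¹
pCO2 = [CO2*]/KH = 63.0×10^-6 / 3.715×10^-2 = 1.70×10^-3 atm = 1700 μatm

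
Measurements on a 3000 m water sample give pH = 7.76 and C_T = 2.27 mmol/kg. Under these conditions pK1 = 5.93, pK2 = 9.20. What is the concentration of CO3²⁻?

α₂ = 1 / (1 + [H⁺]/K2 + [H⁺]²/(K1K2)) = 1 / (1 + 10^+1.44 + 10^-0.39)
   = 1 / (1 + 27.542 + 0.40738) = 1/28.950 = 0.03454
[CO3²⁻] = α₂ × DIC = 0.03454 × 2.27 = 0.0784 mmol/kg

[CO3²⁻] = 0.0784 mmol/kg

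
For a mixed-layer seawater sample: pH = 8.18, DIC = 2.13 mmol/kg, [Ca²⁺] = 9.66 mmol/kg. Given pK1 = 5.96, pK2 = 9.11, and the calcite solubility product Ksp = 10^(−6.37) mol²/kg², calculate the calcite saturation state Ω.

α₂ = 1 / (1 + [H⁺]/K2 + [H⁺]²/(K1K2)) = 1 / (1 + 10^+0.93 + 10^-1.29)
   = 1 / (1 + 8.5114 + 0.051286) = 1/9.5627 = 0.1046
[CO3²⁻] = α₂ × DIC = 0.1046 × 2.13 = 0.2227 mmol/kg
Ksp = 10^(−6.37) = 4.266×10^-7
Ω = [Ca²⁺][CO3²⁻]/Ksp = (9.66×10^-3)(2.227×10^-4) / 4.266×10^-7 = 5.04

Ω = 5.04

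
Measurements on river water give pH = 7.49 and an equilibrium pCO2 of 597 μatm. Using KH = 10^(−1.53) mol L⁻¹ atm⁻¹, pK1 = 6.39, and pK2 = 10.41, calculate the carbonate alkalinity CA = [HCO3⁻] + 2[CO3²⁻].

[CO2*] = KH · pCO2 = 10^(−1.53) × 597×10^-6 = 1.762×10^-5 mol/L
α₀ = 1/(1 + K1/[H⁺] + K1K2/[H⁺]²) = 1/(1 + 10^+1.10 + 10^-1.82) = 0.07351
DIC = [CO2*]/α₀ = 1.762×10^-5 / 0.07351 = 0.2397 mmol/L
CA = (α₁ + 2α₂)·DIC = (0.9254 + 2×0.001113) × 0.2397 = 0.222 mmol/L

CA = 0.222 mmol/L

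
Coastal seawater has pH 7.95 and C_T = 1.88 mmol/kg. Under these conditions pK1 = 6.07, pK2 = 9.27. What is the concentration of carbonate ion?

[CO3²⁻] = 0.0848 mmol/kg

α₂ = 1 / (1 + [H⁺]/K2 + [H⁺]²/(K1K2)) = 1 / (1 + 10^+1.32 + 10^-0.56)
   = 1 / (1 + 20.893 + 0.27542) = 1/22.168 = 0.04511
[CO3²⁻] = α₂ × DIC = 0.04511 × 1.88 = 0.0848 mmol/kg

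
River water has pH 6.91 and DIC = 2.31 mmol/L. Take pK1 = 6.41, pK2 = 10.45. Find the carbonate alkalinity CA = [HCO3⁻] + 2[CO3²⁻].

CA = 1.76 mmol/L

CA = [HCO3⁻] + 2[CO3²⁻] = (α₁ + 2α₂)·DIC
At pH 6.91: [H⁺]/K1 = 10^-0.50 = 0.31623, K2/[H⁺] = 10^-3.54 = 0.00028840
α₁ = 1/(1 + 0.31623 + 0.00028840) = 1/1.3165 = 0.7596; α₂ = α₁·K2/[H⁺] = 0.0002191
α₁ + 2α₂ = 0.7600
CA = 0.7600 × 2.31 = 1.76 mmol/L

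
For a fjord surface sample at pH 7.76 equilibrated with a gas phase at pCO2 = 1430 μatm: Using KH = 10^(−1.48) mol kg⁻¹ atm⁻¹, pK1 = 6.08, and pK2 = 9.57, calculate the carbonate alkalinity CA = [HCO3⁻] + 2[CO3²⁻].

CA = 2.34 mmol/kg

[CO2*] = KH · pCO2 = 10^(−1.48) × 1430×10^-6 = 4.735×10^-5 mol/kg
α₀ = 1/(1 + K1/[H⁺] + K1K2/[H⁺]²) = 1/(1 + 10^+1.68 + 10^-0.13) = 0.02016
DIC = [CO2*]/α₀ = 4.735×10^-5 / 0.02016 = 2.349 mmol/kg
CA = (α₁ + 2α₂)·DIC = (0.9649 + 2×0.01494) × 2.349 = 2.34 mmol/kg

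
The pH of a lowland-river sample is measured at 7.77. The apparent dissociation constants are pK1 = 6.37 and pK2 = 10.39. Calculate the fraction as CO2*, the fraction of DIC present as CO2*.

α₀ = 1 / (1 + K1/[H⁺] + K1K2/[H⁺]²) = 1 / (1 + 10^+1.40 + 10^-1.22)
   = 1 / (1 + 25.119 + 0.060256) = 1/26.179 = 0.03820

α₀ = 0.0382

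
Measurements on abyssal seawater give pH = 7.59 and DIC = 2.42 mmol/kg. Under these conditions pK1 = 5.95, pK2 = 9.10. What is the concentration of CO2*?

[CO2*] = 0.0526 mmol/kg

α₀ = 1 / (1 + K1/[H⁺] + K1K2/[H⁺]²) = 1 / (1 + 10^+1.64 + 10^+0.13)
   = 1 / (1 + 43.652 + 1.3490) = 1/46.001 = 0.02174
[CO2*] = α₀ × DIC = 0.02174 × 2.42 = 0.0526 mmol/kg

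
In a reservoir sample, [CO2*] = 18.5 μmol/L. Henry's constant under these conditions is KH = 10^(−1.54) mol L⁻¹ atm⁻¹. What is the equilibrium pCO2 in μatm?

pCO2 = 641 μatm

KH = 10^(−1.54) = 2.884×10^-2 mol L⁻¹ atm⁻¹
pCO2 = [CO2*]/KH = 18.5×10^-6 / 2.884×10^-2 = 6.41×10^-4 atm = 641 μatm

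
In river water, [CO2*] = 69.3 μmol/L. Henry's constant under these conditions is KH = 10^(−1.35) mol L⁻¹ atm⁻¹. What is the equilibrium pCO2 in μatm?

pCO2 = 1550 μatm

KH = 10^(−1.35) = 4.467×10^-2 mol L⁻¹ atm⁻¹
pCO2 = [CO2*]/KH = 69.3×10^-6 / 4.467×10^-2 = 1.55×10^-3 atm = 1550 μatm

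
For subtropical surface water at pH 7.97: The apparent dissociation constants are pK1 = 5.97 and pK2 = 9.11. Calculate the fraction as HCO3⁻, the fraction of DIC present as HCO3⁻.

α₁ = 1 / (1 + [H⁺]/K1 + K2/[H⁺]) = 1 / (1 + 10^-2.00 + 10^-1.14)
   = 1 / (1 + 0.010000 + 0.072444) = 1/1.0824 = 0.9238

α₁ = 0.924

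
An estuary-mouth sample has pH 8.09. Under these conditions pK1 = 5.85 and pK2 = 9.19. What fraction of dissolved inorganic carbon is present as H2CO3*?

α₀ = 1 / (1 + K1/[H⁺] + K1K2/[H⁺]²) = 1 / (1 + 10^+2.24 + 10^+1.14)
   = 1 / (1 + 173.78 + 13.804) = 1/188.58 = 0.005303

α₀ = 0.00530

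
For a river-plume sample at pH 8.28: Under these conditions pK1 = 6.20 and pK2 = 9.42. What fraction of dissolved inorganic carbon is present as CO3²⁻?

α₂ = 1 / (1 + [H⁺]/K2 + [H⁺]²/(K1K2)) = 1 / (1 + 10^+1.14 + 10^-0.94)
   = 1 / (1 + 13.804 + 0.11482) = 1/14.919 = 0.06703

α₂ = 0.0670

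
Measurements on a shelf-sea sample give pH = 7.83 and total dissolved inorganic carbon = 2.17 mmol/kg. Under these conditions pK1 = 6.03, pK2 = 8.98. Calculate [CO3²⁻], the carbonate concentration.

α₂ = 1 / (1 + [H⁺]/K2 + [H⁺]²/(K1K2)) = 1 / (1 + 10^+1.15 + 10^-0.65)
   = 1 / (1 + 14.125 + 0.22387) = 1/15.349 = 0.06515
[CO3²⁻] = α₂ × DIC = 0.06515 × 2.17 = 0.141 mmol/kg

[CO3²⁻] = 0.141 mmol/kg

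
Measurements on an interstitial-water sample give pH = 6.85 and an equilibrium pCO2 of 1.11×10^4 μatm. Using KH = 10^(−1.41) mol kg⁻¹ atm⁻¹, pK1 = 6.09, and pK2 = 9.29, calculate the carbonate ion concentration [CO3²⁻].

[CO3²⁻] = 9.02 μmol/kg

[CO2*] = KH · pCO2 = 10^(−1.41) × 1.11×10^4×10^-6 = 4.318×10^-4 mol/kg
α₀ = 1/(1 + K1/[H⁺] + K1K2/[H⁺]²) = 1/(1 + 10^+0.76 + 10^-1.68) = 0.1476
DIC = [CO2*]/α₀ = 4.318×10^-4 / 0.1476 = 2.926 mmol/kg
[CO3²⁻] = α₂·DIC; α₂ = 0.003084, so [CO3²⁻] = 0.003084 × 2.926 = 0.00902 mmol/kg = 9.02 μmol/kg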